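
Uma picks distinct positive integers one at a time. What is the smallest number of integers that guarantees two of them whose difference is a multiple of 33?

Integers whose pairwise differences are multiples of 33 are exactly those sharing a remainder mod 33. By pigeonhole, the 33 residue classes mod 33 are the pigeonholes.
With 33 integers one could put 1 in each residue class and have no class reach 2.
The 34th integer pushes some class to 2, so 33·1 + 1 = 34.

34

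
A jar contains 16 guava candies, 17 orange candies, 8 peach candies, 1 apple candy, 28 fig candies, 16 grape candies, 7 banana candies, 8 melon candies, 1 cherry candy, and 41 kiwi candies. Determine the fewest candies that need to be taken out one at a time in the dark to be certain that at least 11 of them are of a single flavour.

The 10 flavours are the holes; the candies drawn are the pigeons.
To avoid 11 of any one flavour, the worst case takes at most 10 of each flavour, or every candy of a flavour that has fewer than 10.
That gives 10 + 10 + 8 + 1 + 10 + 10 + 7 + 8 + 1 + 10 = 75 candies with no flavour reaching 11.
The next candy forces some flavour to 11, so 75 + 1 = 76.

76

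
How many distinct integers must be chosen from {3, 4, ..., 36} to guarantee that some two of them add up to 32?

A set avoiding the sum 32 can contain at most one of each pair {x, 32−x}, plus the 8 elements whose complement lies outside the range or equal to its own complement.
The integers 16, …, 36 (21 of them) are such a set: any two sum to at least 16+17 = 33 > 32.
Any 22nd integer completes one of the 13 pairs, so 22 choices force a sum of 32.

22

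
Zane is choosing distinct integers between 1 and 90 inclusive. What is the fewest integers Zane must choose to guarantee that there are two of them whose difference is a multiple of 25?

Integers whose pairwise differences are multiples of 25 are exactly those sharing a remainder mod 25. The 25 residue classes mod 25 are the pigeonholes.
With 25 integers one could put 1 in each residue class and have no class reach 2.
The 26th integer pushes some class to 2, so 25·1 + 1 = 26.

26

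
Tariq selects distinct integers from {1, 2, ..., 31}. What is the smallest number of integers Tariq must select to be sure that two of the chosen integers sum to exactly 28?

19

Group the elements by complementary pair {x, 28−x}: {1,27}, {2,26}, {3,25}, …, giving 13 two-element pairs, the single value 14 (it cannot pair with itself since the integers are distinct), and 4 integers whose partner 28−x falls outside [1,31].
Treating each of those 18 groups as a pigeonhole, one can pick one integer per group — 18 integers — with no two summing to 28.
The 19th integer lands in an occupied pair, forcing a sum of 28.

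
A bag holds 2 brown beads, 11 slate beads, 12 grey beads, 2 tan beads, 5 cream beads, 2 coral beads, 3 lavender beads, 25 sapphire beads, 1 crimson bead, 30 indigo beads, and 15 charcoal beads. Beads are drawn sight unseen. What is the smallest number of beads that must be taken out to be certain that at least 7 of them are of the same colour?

Put each drawn bead into a box by colour. The largest draw with every box below 7 takes min(count, 6) from each colour; colours with fewer than 6 contribute all they have.
Σ min(cᵢ, 6) = 2 + 6 + 6 + 2 + 5 + 2 + 3 + 6 + 1 + 6 + 6 = 45.
Draw number 45 + 1 = 46 must push one box to 7.

46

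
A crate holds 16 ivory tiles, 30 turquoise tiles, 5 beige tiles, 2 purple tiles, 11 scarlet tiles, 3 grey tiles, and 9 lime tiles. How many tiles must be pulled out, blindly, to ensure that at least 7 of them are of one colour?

35

Pigeonhole: put each drawn tile into a box by colour. The largest draw with every box below 7 takes min(count, 6) from each colour; colours with fewer than 6 contribute all they have.
Σ min(cᵢ, 6) = 6 + 6 + 5 + 2 + 6 + 3 + 6 = 34.
Draw number 34 + 1 = 35 must push one box to 7.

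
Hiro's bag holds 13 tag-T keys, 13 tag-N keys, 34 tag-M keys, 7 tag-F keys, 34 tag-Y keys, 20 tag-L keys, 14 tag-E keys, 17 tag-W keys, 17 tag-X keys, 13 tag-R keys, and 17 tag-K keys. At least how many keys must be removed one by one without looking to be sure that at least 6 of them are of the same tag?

56

An adversary could hand out at most 5 keys per tag: 5 + 5 + 5 + 5 + 5 + 5 + 5 + 5 + 5 + 5 + 5 = 55 keys and still no tag has 6.
By the pigeonhole principle, one more key lands in a tag already at 5, so 56 draws are enough and 55 are not.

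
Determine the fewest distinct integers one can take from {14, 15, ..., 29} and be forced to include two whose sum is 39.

A set avoiding the sum 39 can contain at most one of each pair {x, 39−x}, plus the 4 elements whose complement lies outside the range.
The integers 20, …, 29 (10 of them) are such a set: any two sum to at least 20+21 = 41 > 39.
By the pigeonhole principle, any 11th integer completes one of the 6 pairs, so 11 choices force a sum of 39.

11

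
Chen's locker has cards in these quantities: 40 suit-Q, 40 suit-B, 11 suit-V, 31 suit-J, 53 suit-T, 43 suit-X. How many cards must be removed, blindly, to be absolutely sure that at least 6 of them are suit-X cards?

In the worst case for collecting suit-X cards, every non-suit-X card comes out first.
There are 40 + 40 + 11 + 31 + 53 = 175 non-suit-X cards altogether.
After those, each further card must be suit-X, so 175 + 6 = 181 draws guarantee 6 suit-X cards.

181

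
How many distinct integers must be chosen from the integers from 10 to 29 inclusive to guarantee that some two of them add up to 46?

A set avoiding the sum 46 can contain at most one of each pair {x, 46−x}, plus the 8 elements whose complement lies outside the range or equal to its own complement.
The integers 10, …, 23 (14 of them) are such a set: any two sum to at least 10+11 = 21 and at most 22+23 = 45 < 46.
Any 15th integer completes one of the 6 pairs, so 15 choices force a sum of 46.

15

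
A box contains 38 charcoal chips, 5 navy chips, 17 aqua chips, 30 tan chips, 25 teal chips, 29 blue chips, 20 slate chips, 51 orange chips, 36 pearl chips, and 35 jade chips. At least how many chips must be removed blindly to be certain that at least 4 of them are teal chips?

In the worst case for collecting teal chips, every non-teal chip comes out first.
There are 38 + 5 + 17 + 30 + 29 + 20 + 51 + 36 + 35 = 261 non-teal chips altogether.
After those, each further chip must be teal, so 261 + 4 = 265 draws guarantee 4 teal chips.

265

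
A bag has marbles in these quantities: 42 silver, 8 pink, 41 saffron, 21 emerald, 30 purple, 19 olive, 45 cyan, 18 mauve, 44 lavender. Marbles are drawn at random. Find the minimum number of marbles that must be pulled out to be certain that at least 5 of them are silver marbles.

In the worst case for collecting silver marbles, every non-silver marble comes out first.
There are 8 + 41 + 21 + 30 + 19 + 45 + 18 + 44 = 226 non-silver marbles altogether.
After those, each further marble must be silver, so 226 + 5 = 231 draws guarantee 5 silver marbles.

231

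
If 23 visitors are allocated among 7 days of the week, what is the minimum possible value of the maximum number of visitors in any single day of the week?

4

The 7 days of the week are the holes and the 23 visitors are the pigeons.
If every day of the week held at most 3 visitors, the total would be at most 7 × 3 = 21, which is less than 23.
So some day of the week holds at least ⌈23/7⌉ = 4 visitors.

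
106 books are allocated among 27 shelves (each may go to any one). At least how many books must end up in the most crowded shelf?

By the pigeonhole principle, the 27 shelves are the holes and the 106 books are the pigeons.
If every shelf held at most 3 books, the total would be at most 27 × 3 = 81, which is less than 106.
So some shelf holds at least ⌈106/27⌉ = 4 books.

4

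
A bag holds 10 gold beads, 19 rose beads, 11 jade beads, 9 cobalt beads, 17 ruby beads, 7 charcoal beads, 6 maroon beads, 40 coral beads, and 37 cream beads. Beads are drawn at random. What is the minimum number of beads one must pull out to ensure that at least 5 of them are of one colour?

37

An adversary could hand out at most 4 beads per colour: 4 + 4 + 4 + 4 + 4 + 4 + 4 + 4 + 4 = 36 beads and still no colour has 5.
Pigeonhole: one more bead lands in a colour already at 4, so 37 draws are enough and 36 are not.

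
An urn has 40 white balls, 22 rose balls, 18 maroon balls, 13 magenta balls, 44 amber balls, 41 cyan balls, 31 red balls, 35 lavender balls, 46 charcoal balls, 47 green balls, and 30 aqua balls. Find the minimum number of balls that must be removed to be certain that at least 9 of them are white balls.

336

In the worst case for collecting white balls, every non-white ball comes out first.
There are 22 + 18 + 13 + 44 + 41 + 31 + 35 + 46 + 47 + 30 = 327 non-white balls altogether.
After those, each further ball must be white, so 327 + 9 = 336 draws guarantee 9 white balls.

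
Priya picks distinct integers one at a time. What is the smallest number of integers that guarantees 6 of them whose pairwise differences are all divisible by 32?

161

Integers whose pairwise differences are multiples of 32 are exactly those sharing a remainder mod 32. By pigeonhole, the 32 residue classes mod 32 are the pigeonholes.
With 160 integers one could put 5 in each residue class and have no class reach 6.
The 161st integer pushes some class to 6, so 32·5 + 1 = 161.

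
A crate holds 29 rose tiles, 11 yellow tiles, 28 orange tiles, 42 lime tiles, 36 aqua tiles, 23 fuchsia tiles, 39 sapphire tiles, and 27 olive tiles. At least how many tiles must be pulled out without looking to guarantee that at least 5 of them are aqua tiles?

In the worst case for collecting aqua tiles, every non-aqua tile comes out first.
There are 29 + 11 + 28 + 42 + 23 + 39 + 27 = 199 non-aqua tiles altogether.
After those, each further tile must be aqua, so 199 + 5 = 204 draws guarantee 5 aqua tiles.

204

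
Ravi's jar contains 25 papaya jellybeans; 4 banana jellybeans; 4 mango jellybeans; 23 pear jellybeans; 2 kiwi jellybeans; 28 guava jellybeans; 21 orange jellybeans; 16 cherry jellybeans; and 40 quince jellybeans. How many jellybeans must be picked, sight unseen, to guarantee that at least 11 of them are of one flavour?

Pigeonhole: the 9 flavours are the holes; the jellybeans drawn are the pigeons.
To avoid 11 of any one flavour, the worst case takes at most 10 of each flavour, or every jellybean of a flavour that has fewer than 10.
That gives 10 + 4 + 4 + 10 + 2 + 10 + 10 + 10 + 10 = 70 jellybeans with no flavour reaching 11.
The next jellybean forces some flavour to 11, so 70 + 1 = 71.

71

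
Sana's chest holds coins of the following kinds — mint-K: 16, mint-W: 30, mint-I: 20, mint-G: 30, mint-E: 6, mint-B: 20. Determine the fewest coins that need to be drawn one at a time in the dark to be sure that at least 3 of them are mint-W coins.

In the worst case for collecting mint-W coins, every non-mint-W coin comes out first.
There are 16 + 20 + 30 + 6 + 20 = 92 non-mint-W coins altogether.
After those, each further coin must be mint-W, so 92 + 3 = 95 draws guarantee 3 mint-W coins.

95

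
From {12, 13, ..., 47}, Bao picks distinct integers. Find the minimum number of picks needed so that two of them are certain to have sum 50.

24

Group the elements by complementary pair {x, 50−x}: {12,38}, {13,37}, {14,36}, …, giving 13 two-element pairs, the single value 25 (it cannot pair with itself since the integers are distinct), and 9 integers whose partner 50−x falls outside [12,47].
By pigeonhole, treating each of those 23 groups as a pigeonhole, one can pick one integer per group — 23 integers — with no two summing to 50.
The 24th integer lands in an occupied pair, forcing a sum of 50.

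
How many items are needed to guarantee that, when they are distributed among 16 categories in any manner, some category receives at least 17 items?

With 256 items one could put exactly 16 in each of the 16 categories, and no category would reach 17.
By pigeonhole, one more item must land in a category that already has 16, giving it 17.
So 16 × 16 + 1 = 257 items are required.

257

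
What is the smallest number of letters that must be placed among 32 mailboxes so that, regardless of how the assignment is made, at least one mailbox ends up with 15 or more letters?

449

With 448 letters one could put exactly 14 in each of the 32 mailboxes, and no mailbox would reach 15.
Pigeonhole: one more letter must land in a mailbox that already has 14, giving it 15.
So 32 × 14 + 1 = 449 letters are required.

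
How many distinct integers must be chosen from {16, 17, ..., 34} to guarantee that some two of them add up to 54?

13

Group the elements by complementary pair {x, 54−x}: {20,34}, {21,33}, {22,32}, …, giving 7 two-element pairs, the single value 27 (it cannot pair with itself since the integers are distinct), and 4 integers whose partner 54−x falls outside [16,34].
By pigeonhole, treating each of those 12 groups as a pigeonhole, one can pick one integer per group — 12 integers — with no two summing to 54.
The 13th integer lands in an occupied pair, forcing a sum of 54.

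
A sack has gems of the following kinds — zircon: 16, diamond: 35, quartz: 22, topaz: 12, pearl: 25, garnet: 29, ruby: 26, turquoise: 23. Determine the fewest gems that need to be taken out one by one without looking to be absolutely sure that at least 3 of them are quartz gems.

169

In the worst case for collecting quartz gems, every non-quartz gem comes out first.
There are 16 + 35 + 12 + 25 + 29 + 26 + 23 = 166 non-quartz gems altogether.
After those, each further gem must be quartz, so 166 + 3 = 169 draws guarantee 3 quartz gems.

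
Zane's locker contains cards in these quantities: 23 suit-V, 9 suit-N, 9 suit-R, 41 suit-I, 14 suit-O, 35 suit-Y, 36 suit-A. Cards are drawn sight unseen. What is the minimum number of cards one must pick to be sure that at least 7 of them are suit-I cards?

133

In the worst case for collecting suit-I cards, every non-suit-I card comes out first.
There are 23 + 9 + 9 + 14 + 35 + 36 = 126 non-suit-I cards altogether.
After those, each further card must be suit-I, so 126 + 7 = 133 draws guarantee 7 suit-I cards.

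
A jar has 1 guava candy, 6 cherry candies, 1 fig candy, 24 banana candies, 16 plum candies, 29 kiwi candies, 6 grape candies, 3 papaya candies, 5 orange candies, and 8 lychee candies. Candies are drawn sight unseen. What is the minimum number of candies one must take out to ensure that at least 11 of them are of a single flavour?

61

The 10 flavours are the holes; the candies drawn are the pigeons.
To avoid 11 of any one flavour, the worst case takes at most 10 of each flavour, or every candy of a flavour that has fewer than 10.
That gives 1 + 6 + 1 + 10 + 10 + 10 + 6 + 3 + 5 + 8 = 60 candies with no flavour reaching 11.
The next candy forces some flavour to 11, so 60 + 1 = 61.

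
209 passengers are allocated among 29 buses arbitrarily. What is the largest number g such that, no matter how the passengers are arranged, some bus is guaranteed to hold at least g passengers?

8

The 29 buses are the holes and the 209 passengers are the pigeons.
If every bus held at most 7 passengers, the total would be at most 29 × 7 = 203, which is less than 209.
So some bus holds at least ⌈209/29⌉ = 8 passengers.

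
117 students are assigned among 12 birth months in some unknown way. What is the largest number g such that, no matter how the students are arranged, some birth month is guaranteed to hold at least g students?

Pigeonhole: the 12 birth months are the holes and the 117 students are the pigeons.
If every birth month held at most 9 students, the total would be at most 12 × 9 = 108, which is less than 117.
So some birth month holds at least ⌈117/12⌉ = 10 students.

10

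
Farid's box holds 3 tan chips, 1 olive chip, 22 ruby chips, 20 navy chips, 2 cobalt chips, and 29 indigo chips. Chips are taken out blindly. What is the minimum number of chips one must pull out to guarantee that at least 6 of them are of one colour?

22

The 6 colours are the holes; the chips drawn are the pigeons.
To avoid 6 of any one colour, the worst case takes at most 5 of each colour, or every chip of a colour that has fewer than 5.
That gives 3 + 1 + 5 + 5 + 2 + 5 = 21 chips with no colour reaching 6.
The next chip forces some colour to 6, so 21 + 1 = 22.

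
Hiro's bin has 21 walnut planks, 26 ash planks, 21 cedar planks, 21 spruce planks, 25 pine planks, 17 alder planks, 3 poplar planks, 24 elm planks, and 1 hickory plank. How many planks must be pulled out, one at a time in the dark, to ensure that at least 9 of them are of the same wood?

61

Put each drawn plank into a box by wood. The largest draw with every box below 9 takes min(count, 8) from each wood; woods with fewer than 8 contribute all they have.
Σ min(cᵢ, 8) = 8 + 8 + 8 + 8 + 8 + 8 + 3 + 8 + 1 = 60.
Draw number 60 + 1 = 61 must push one box to 9.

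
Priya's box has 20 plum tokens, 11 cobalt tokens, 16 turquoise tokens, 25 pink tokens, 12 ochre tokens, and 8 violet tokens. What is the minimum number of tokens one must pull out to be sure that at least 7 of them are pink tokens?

74

In the worst case for collecting pink tokens, every non-pink token comes out first.
There are 20 + 11 + 16 + 12 + 8 = 67 non-pink tokens altogether.
After those, each further token must be pink, so 67 + 7 = 74 draws guarantee 7 pink tokens.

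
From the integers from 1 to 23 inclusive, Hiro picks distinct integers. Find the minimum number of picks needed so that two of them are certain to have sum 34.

A set avoiding the sum 34 can contain at most one of each pair {x, 34−x}, plus the 11 elements whose complement lies outside the range or equal to its own complement.
The integers 1, …, 17 (17 of them) are such a set: any two sum to at least 1+2 = 3 and at most 16+17 = 33 < 34.
By pigeonhole, any 18th integer completes one of the 6 pairs, so 18 choices force a sum of 34.

18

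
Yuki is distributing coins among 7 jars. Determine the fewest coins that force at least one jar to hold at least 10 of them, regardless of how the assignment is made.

With 63 coins one could put exactly 9 in each of the 7 jars, and no jar would reach 10.
One more coin must land in a jar that already has 9, giving it 10.
So 7 × 9 + 1 = 64 coins are required.

64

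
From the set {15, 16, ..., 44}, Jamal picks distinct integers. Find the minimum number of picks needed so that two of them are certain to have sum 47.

A set avoiding the sum 47 can contain at most one of each pair {x, 47−x}, plus the 12 elements whose complement lies outside the range.
The integers 24, …, 44 (21 of them) are such a set: any two sum to at least 24+25 = 49 > 47.
Pigeonhole: any 22nd integer completes one of the 9 pairs, so 22 choices force a sum of 47.

22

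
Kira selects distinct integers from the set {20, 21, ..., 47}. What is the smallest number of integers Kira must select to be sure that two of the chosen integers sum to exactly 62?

18

Two chosen integers sum to 62 exactly when both halves of some pair {x, 62−x} with 20 ≤ x ≤ 62−x ≤ 42 are chosen — 11 such pairs.
The remaining 6 elements (those with no distinct partner in range) can never complete a 62-sum, so the worst case takes all of them and one from each pair: 6 + 11 = 17.
Pigeonhole: the 18th integer has to be the second member of some pair, so 17 + 1 = 18.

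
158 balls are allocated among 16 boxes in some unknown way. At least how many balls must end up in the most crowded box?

10

By the pigeonhole principle, the 16 boxes are the holes and the 158 balls are the pigeons.
If every box held at most 9 balls, the total would be at most 16 × 9 = 144, which is less than 158.
So some box holds at least ⌈158/16⌉ = 10 balls.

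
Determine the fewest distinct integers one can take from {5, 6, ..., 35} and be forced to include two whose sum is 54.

Two chosen integers sum to 54 exactly when both halves of some pair {x, 54−x} with 19 ≤ x ≤ 54−x ≤ 35 are chosen — 8 such pairs.
The remaining 15 elements (those with no distinct partner in range) can never complete a 54-sum, so the worst case takes all of them and one from each pair: 15 + 8 = 23.
Pigeonhole: the 24th integer has to be the second member of some pair, so 23 + 1 = 24.

24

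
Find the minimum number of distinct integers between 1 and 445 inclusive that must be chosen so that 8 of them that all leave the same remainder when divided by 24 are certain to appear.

169

The 24 residue classes mod 24 are the pigeonholes.
With 168 integers one could put 7 in each residue class and have no class reach 8.
The 169th integer pushes some class to 8, so 24·7 + 1 = 169.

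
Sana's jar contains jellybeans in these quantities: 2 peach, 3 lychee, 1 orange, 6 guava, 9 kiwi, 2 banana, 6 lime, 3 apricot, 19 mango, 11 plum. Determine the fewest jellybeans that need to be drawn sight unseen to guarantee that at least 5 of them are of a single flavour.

32

By pigeonhole, put each drawn jellybean into a box by flavour. The largest draw with every box below 5 takes min(count, 4) from each flavour; flavours with fewer than 4 contribute all they have.
Σ min(cᵢ, 4) = 2 + 3 + 1 + 4 + 4 + 2 + 4 + 3 + 4 + 4 = 31.
Draw number 31 + 1 = 32 must push one box to 5.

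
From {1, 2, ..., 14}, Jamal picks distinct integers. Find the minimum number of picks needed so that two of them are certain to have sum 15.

Group the elements by complementary pair {x, 15−x}: {1,14}, {2,13}, {3,12}, …, giving 7 two-element pairs.
Treating each of those 7 groups as a pigeonhole, one can pick one integer per group — 7 integers — with no two summing to 15.
The 8th integer lands in an occupied pair, forcing a sum of 15.

8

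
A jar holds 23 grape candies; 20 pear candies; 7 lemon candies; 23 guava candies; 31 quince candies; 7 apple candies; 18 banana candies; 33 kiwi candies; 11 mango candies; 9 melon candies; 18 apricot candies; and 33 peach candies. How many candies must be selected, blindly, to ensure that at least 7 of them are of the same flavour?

73

By pigeonhole, the 12 flavours are the holes; the candies drawn are the pigeons.
To avoid 7 of any one flavour, the worst case takes at most 6 of each flavour.
That gives 6 + 6 + 6 + 6 + 6 + 6 + 6 + 6 + 6 + 6 + 6 + 6 = 72 candies with no flavour reaching 7.
The next candy forces some flavour to 7, so 72 + 1 = 73.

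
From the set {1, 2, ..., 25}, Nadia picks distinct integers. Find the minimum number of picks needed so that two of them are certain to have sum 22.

16

Two chosen integers sum to 22 exactly when both halves of some pair {x, 22−x} with 1 ≤ x ≤ 22−x ≤ 21 are chosen — 10 such pairs.
The remaining 5 elements (those with no distinct partner in range) can never complete a 22-sum, so the worst case takes all of them and one from each pair: 5 + 10 = 15.
The 16th integer has to be the second member of some pair, so 15 + 1 = 16.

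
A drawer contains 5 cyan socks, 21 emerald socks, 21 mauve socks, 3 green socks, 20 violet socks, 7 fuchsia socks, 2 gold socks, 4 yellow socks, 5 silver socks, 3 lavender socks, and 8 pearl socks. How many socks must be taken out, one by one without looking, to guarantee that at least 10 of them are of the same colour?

65

By the pigeonhole principle, put each drawn sock into a box by colour. The largest draw with every box below 10 takes min(count, 9) from each colour; colours with fewer than 9 contribute all they have.
Σ min(cᵢ, 9) = 5 + 9 + 9 + 3 + 9 + 7 + 2 + 4 + 5 + 3 + 8 = 64.
Draw number 64 + 1 = 65 must push one box to 10.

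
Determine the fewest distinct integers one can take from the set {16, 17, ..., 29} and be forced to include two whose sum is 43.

9

Group the elements by complementary pair {x, 43−x}: {16,27}, {17,26}, {18,25}, …, giving 6 two-element pairs and 2 integers whose partner 43−x falls outside [16,29].
Treating each of those 8 groups as a pigeonhole, one can pick one integer per group — 8 integers — with no two summing to 43.
The 9th integer lands in an occupied pair, forcing a sum of 43.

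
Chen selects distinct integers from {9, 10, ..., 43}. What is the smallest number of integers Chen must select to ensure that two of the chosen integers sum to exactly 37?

A set avoiding the sum 37 can contain at most one of each pair {x, 37−x}, plus the 15 elements whose complement lies outside the range.
The integers 19, …, 43 (25 of them) are such a set: any two sum to at least 19+20 = 39 > 37.
Pigeonhole: any 26th integer completes one of the 10 pairs, so 26 choices force a sum of 37.

26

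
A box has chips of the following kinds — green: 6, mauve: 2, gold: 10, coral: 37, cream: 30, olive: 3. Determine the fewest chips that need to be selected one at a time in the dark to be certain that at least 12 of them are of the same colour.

44

An adversary could hand out at most 11 chips per colour (4 colours run out sooner): 6 + 2 + 10 + 11 + 11 + 3 = 43 chips and still no colour has 12.
One more chip lands in a colour already at 11, so 44 draws are enough and 43 are not.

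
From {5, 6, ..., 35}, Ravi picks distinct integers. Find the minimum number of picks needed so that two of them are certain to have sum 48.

A set avoiding the sum 48 can contain at most one of each pair {x, 48−x}, plus the 9 elements whose complement lies outside the range or equal to its own complement.
The integers 5, …, 24 (20 of them) are such a set: any two sum to at least 5+6 = 11 and at most 23+24 = 47 < 48.
Any 21st integer completes one of the 11 pairs, so 21 choices force a sum of 48.

21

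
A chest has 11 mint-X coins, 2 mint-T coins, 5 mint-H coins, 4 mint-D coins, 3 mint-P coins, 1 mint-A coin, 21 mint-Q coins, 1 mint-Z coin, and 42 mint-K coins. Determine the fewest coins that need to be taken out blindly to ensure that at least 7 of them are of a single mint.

35

An adversary could hand out at most 6 coins per mint (6 mints run out sooner): 6 + 2 + 5 + 4 + 3 + 1 + 6 + 1 + 6 = 34 coins and still no mint has 7.
One more coin lands in a mint already at 6, so 35 draws are enough and 34 are not.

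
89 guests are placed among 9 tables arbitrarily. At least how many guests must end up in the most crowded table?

The 9 tables are the holes and the 89 guests are the pigeons.
If every table held at most 9 guests, the total would be at most 9 × 9 = 81, which is less than 89.
So some table holds at least ⌈89/9⌉ = 10 guests.

10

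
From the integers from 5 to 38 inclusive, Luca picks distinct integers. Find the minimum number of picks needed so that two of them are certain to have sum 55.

24

Group the elements by complementary pair {x, 55−x}: {17,38}, {18,37}, {19,36}, …, giving 11 two-element pairs and 12 integers whose partner 55−x falls outside [5,38].
By the pigeonhole principle, treating each of those 23 groups as a pigeonhole, one can pick one integer per group — 23 integers — with no two summing to 55.
The 24th integer lands in an occupied pair, forcing a sum of 55.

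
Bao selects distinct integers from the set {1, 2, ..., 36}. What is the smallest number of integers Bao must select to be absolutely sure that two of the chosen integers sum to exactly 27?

Group the elements by complementary pair {x, 27−x}: {1,26}, {2,25}, {3,24}, …, giving 13 two-element pairs and 10 integers whose partner 27−x falls outside [1,36].
Treating each of those 23 groups as a pigeonhole, one can pick one integer per group — 23 integers — with no two summing to 27.
The 24th integer lands in an occupied pair, forcing a sum of 27.

24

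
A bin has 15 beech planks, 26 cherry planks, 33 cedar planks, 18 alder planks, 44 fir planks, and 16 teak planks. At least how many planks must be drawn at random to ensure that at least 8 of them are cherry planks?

134

In the worst case for collecting cherry planks, every non-cherry plank comes out first.
There are 15 + 33 + 18 + 44 + 16 = 126 non-cherry planks altogether.
After those, each further plank must be cherry, so 126 + 8 = 134 draws guarantee 8 cherry planks.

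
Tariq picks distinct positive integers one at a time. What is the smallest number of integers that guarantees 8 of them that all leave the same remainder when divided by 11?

78

Pigeonhole: the 11 residue classes mod 11 are the pigeonholes.
With 77 integers one could put 7 in each residue class and have no class reach 8.
The 78th integer pushes some class to 8, so 11·7 + 1 = 78.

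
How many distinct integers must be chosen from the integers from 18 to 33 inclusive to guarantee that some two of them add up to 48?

Two chosen integers sum to 48 exactly when both halves of some pair {x, 48−x} with 18 ≤ x ≤ 48−x ≤ 30 are chosen — 6 such pairs.
The remaining 4 elements (those with no distinct partner in range) can never complete a 48-sum, so the worst case takes all of them and one from each pair: 4 + 6 = 10.
The 11th integer has to be the second member of some pair, so 10 + 1 = 11.

11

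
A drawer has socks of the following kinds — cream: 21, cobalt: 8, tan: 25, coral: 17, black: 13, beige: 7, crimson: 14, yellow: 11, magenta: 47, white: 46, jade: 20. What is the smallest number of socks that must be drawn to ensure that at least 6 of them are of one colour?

56

Put each drawn sock into a box by colour. The largest draw with every box below 6 takes min(count, 5) from each colour.
Σ min(cᵢ, 5) = 5 + 5 + 5 + 5 + 5 + 5 + 5 + 5 + 5 + 5 + 5 = 55.
Draw number 55 + 1 = 56 must push one box to 6.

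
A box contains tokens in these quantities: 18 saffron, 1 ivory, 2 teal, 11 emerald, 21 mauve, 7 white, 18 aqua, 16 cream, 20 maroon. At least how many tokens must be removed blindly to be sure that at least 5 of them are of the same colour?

Put each drawn token into a box by colour. The largest draw with every box below 5 takes min(count, 4) from each colour; colours with fewer than 4 contribute all they have.
Σ min(cᵢ, 4) = 4 + 1 + 2 + 4 + 4 + 4 + 4 + 4 + 4 = 31.
Draw number 31 + 1 = 32 must push one box to 5.

32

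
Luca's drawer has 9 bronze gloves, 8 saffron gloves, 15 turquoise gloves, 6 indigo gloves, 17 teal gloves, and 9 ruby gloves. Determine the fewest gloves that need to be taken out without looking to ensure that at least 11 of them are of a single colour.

An adversary could hand out at most 10 gloves per colour (4 colours run out sooner): 9 + 8 + 10 + 6 + 10 + 9 = 52 gloves and still no colour has 11.
One more glove lands in a colour already at 10, so 53 draws are enough and 52 are not.

53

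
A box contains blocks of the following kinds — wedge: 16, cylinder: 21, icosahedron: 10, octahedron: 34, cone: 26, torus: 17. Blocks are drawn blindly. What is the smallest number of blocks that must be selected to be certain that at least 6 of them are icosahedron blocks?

In the worst case for collecting icosahedron blocks, every non-icosahedron block comes out first.
There are 16 + 21 + 34 + 26 + 17 = 114 non-icosahedron blocks altogether.
After those, each further block must be icosahedron, so 114 + 6 = 120 draws guarantee 6 icosahedron blocks.

120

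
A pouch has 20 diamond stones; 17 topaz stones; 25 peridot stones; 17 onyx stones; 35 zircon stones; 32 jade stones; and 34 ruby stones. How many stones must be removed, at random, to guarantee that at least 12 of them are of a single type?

The 7 types are the holes; the stones drawn are the pigeons.
To avoid 12 of any one type, the worst case takes at most 11 of each type.
That gives 11 + 11 + 11 + 11 + 11 + 11 + 11 = 77 stones with no type reaching 12.
The next stone forces some type to 12, so 77 + 1 = 78.

78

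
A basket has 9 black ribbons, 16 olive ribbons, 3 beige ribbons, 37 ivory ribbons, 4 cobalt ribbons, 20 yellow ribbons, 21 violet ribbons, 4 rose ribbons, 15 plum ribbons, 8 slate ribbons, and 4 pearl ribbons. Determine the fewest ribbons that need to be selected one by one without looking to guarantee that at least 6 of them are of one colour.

Pigeonhole: put each drawn ribbon into a box by colour. The largest draw with every box below 6 takes min(count, 5) from each colour; colours with fewer than 5 contribute all they have.
Σ min(cᵢ, 5) = 5 + 5 + 3 + 5 + 4 + 5 + 5 + 4 + 5 + 5 + 4 = 50.
Draw number 50 + 1 = 51 must push one box to 6.

51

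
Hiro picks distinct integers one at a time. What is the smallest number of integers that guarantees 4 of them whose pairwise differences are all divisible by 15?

46

Integers whose pairwise differences are multiples of 15 are exactly those sharing a remainder mod 15. The 15 residue classes mod 15 are the pigeonholes.
With 45 integers one could put 3 in each residue class and have no class reach 4.
The 46th integer pushes some class to 4, so 15·3 + 1 = 46.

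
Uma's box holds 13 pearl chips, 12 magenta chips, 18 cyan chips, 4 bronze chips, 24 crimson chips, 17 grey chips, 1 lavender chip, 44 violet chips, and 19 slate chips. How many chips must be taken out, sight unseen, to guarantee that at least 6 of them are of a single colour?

41

The 9 colours are the holes; the chips drawn are the pigeons.
To avoid 6 of any one colour, the worst case takes at most 5 of each colour, or every chip of a colour that has fewer than 5.
That gives 5 + 5 + 5 + 4 + 5 + 5 + 1 + 5 + 5 = 40 chips with no colour reaching 6.
The next chip forces some colour to 6, so 40 + 1 = 41.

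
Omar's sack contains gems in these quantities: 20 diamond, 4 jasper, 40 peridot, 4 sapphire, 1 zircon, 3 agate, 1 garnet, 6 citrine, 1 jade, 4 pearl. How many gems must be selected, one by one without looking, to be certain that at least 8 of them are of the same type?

39

By the pigeonhole principle, put each drawn gem into a box by type. The largest draw with every box below 8 takes min(count, 7) from each type; types with fewer than 7 contribute all they have.
Σ min(cᵢ, 7) = 7 + 4 + 7 + 4 + 1 + 3 + 1 + 6 + 1 + 4 = 38.
Draw number 38 + 1 = 39 must push one box to 8.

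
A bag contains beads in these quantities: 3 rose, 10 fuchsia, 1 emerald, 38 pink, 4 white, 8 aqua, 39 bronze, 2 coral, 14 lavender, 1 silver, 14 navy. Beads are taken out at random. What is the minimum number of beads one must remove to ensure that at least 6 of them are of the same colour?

An adversary could hand out at most 5 beads per colour (5 colours run out sooner): 3 + 5 + 1 + 5 + 4 + 5 + 5 + 2 + 5 + 1 + 5 = 41 beads and still no colour has 6.
By pigeonhole, one more bead lands in a colour already at 5, so 42 draws are enough and 41 are not.

42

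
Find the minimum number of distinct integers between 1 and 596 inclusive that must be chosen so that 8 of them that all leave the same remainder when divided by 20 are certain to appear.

The 20 residue classes mod 20 are the pigeonholes.
With 140 integers one could put 7 in each residue class and have no class reach 8.
The 141st integer pushes some class to 8, so 20·7 + 1 = 141.

141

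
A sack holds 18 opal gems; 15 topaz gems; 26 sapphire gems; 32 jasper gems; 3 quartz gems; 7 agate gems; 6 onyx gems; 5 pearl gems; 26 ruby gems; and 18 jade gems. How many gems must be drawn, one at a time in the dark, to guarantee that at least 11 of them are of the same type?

Pigeonhole: the 10 types are the holes; the gems drawn are the pigeons.
To avoid 11 of any one type, the worst case takes at most 10 of each type, or every gem of a type that has fewer than 10.
That gives 10 + 10 + 10 + 10 + 3 + 7 + 6 + 5 + 10 + 10 = 81 gems with no type reaching 11.
The next gem forces some type to 11, so 81 + 1 = 82.

82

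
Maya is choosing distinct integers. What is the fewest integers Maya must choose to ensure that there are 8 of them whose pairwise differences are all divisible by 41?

288

Integers whose pairwise differences are multiples of 41 are exactly those sharing a remainder mod 41. By the pigeonhole principle, the 41 residue classes mod 41 are the pigeonholes.
With 287 integers one could put 7 in each residue class and have no class reach 8.
The 288th integer pushes some class to 8, so 41·7 + 1 = 288.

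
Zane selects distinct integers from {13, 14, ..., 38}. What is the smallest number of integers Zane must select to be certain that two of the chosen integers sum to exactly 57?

A set avoiding the sum 57 can contain at most one of each pair {x, 57−x}, plus the 6 elements whose complement lies outside the range.
The integers 13, …, 28 (16 of them) are such a set: any two sum to at least 13+14 = 27 and at most 27+28 = 55 < 57.
Any 17th integer completes one of the 10 pairs, so 17 choices force a sum of 57.

17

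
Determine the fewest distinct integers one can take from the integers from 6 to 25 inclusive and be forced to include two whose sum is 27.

Two chosen integers sum to 27 exactly when both halves of some pair {x, 27−x} with 6 ≤ x ≤ 27−x ≤ 21 are chosen — 8 such pairs.
The remaining 4 elements (those with no distinct partner in range) can never complete a 27-sum, so the worst case takes all of them and one from each pair: 4 + 8 = 12.
The 13th integer has to be the second member of some pair, so 12 + 1 = 13.

13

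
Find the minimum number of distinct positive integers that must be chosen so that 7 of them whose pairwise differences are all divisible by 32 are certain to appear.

193

Integers whose pairwise differences are multiples of 32 are exactly those sharing a remainder mod 32. By the pigeonhole principle, the 32 residue classes mod 32 are the pigeonholes.
With 192 integers one could put 6 in each residue class and have no class reach 7.
The 193rd integer pushes some class to 7, so 32·6 + 1 = 193.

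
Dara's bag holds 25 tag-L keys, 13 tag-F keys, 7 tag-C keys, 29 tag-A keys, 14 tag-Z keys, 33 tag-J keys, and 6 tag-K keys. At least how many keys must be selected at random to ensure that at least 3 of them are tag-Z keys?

116

In the worst case for collecting tag-Z keys, every non-tag-Z key comes out first.
There are 25 + 13 + 7 + 29 + 33 + 6 = 113 non-tag-Z keys altogether.
After those, each further key must be tag-Z, so 113 + 3 = 116 draws guarantee 3 tag-Z keys.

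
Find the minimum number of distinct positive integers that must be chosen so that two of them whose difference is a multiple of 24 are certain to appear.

25

Integers whose pairwise differences are multiples of 24 are exactly those sharing a remainder mod 24. By the pigeonhole principle, the 24 residue classes mod 24 are the pigeonholes.
With 24 integers one could put 1 in each residue class and have no class reach 2.
The 25th integer pushes some class to 2, so 24·1 + 1 = 25.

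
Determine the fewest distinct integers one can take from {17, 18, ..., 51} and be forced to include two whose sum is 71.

Group the elements by complementary pair {x, 71−x}: {20,51}, {21,50}, {22,49}, …, giving 16 two-element pairs and 3 integers whose partner 71−x falls outside [17,51].
By the pigeonhole principle, treating each of those 19 groups as a pigeonhole, one can pick one integer per group — 19 integers — with no two summing to 71.
The 20th integer lands in an occupied pair, forcing a sum of 71.

20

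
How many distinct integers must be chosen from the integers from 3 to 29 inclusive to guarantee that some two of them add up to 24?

Two chosen integers sum to 24 exactly when both halves of some pair {x, 24−x} with 3 ≤ x ≤ 24−x ≤ 21 are chosen — 9 such pairs.
The remaining 9 elements (those with no distinct partner in range) can never complete a 24-sum, so the worst case takes all of them and one from each pair: 9 + 9 = 18.
The 19th integer has to be the second member of some pair, so 18 + 1 = 19.

19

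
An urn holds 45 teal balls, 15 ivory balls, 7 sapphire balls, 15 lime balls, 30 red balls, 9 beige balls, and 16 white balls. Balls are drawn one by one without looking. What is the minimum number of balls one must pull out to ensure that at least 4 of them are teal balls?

96

In the worst case for collecting teal balls, every non-teal ball comes out first.
There are 15 + 7 + 15 + 30 + 9 + 16 = 92 non-teal balls altogether.
After those, each further ball must be teal, so 92 + 4 = 96 draws guarantee 4 teal balls.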